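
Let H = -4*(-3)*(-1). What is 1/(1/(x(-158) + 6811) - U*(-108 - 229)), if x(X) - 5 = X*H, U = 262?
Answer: 8712/769217329 ≈ 1.1326e-5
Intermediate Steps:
H = -12 (H = 12*(-1) = -12)
x(X) = 5 - 12*X (x(X) = 5 + X*(-12) = 5 - 12*X)
1/(1/(x(-158) + 6811) - U*(-108 - 229)) = 1/(1/((5 - 12*(-158)) + 6811) - 262*(-108 - 229)) = 1/(1/((5 + 1896) + 6811) - 262*(-337)) = 1/(1/(1901 + 6811) - 1*(-88294)) = 1/(1/8712 + 88294) = 1/(769217329/8712) = 8712/769217329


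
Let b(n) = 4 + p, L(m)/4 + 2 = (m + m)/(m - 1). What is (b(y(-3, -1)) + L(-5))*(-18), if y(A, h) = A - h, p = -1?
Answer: -30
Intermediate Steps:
L(m) = -8 + 8*m/(-1 + m) (L(m) = -8 + 4*((m + m)/(m - 1)) = -8 + 4*((2*m)/(-1 + m)) = -8 + 4*(2*m/(-1 + m)) = -8 + 8*m/(-1 + m))
b(n) = 3 (b(n) = 4 - 1 = 3)
(b(y(-3, -1)) + L(-5))*(-18) = (3 + 8/(-1 - 5))*(-18) = (3 + 8/(-6))*(-18) = (3 + 8*(-1/6))*(-18) = (3 - 4/3)*(-18) = (5/3)*(-18) = -30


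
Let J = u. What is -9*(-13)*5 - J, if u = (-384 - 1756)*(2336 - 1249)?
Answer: 2326765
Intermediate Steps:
u = -2326180 (u = -2140*1087 = -2326180)
J = -2326180
-9*(-13)*5 - J = -9*(-13)*5 - 1*(-2326180) = 117*5 + 2326180 = 585 + 2326180 = 2326765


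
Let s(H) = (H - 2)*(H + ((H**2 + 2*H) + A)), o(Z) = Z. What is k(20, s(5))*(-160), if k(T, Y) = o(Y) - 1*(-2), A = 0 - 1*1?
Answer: -19040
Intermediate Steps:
A = -1 (A = 0 - 1 = -1)
s(H) = (-2 + H)*(-1 + H**2 + 3*H) (s(H) = (H - 2)*(H + ((H**2 + 2*H) - 1)) = (-2 + H)*(H + (-1 + H**2 + 2*H)) = (-2 + H)*(-1 + H**2 + 3*H))
k(T, Y) = 2 + Y (k(T, Y) = Y - 1*(-2) = Y + 2 = 2 + Y)
k(20, s(5))*(-160) = (2 + (2 + 5**2 + 5**3 - 7*5))*(-160) = (2 + (2 + 25 + 125 - 35))*(-160) = (2 + 117)*(-160) = 119*(-160) = -19040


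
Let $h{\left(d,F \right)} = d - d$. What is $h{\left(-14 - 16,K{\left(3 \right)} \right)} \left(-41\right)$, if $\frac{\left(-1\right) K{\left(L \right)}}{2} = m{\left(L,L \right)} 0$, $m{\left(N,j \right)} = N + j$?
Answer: $0$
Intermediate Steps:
$K{\left(L \right)} = 0$ ($K{\left(L \right)} = - 2 \left(L + L\right) 0 = - 2 \cdot 2 L 0 = \left(-2\right) 0 = 0$)
$h{\left(d,F \right)} = 0$
$h{\left(-14 - 16,K{\left(3 \right)} \right)} \left(-41\right) = 0 \left(-41\right) = 0$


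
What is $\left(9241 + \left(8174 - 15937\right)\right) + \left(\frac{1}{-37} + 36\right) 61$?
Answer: $\frac{135877}{37} \approx 3672.4$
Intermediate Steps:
$\left(9241 + \left(8174 - 15937\right)\right) + \left(\frac{1}{-37} + 36\right) 61 = \left(9241 - 7763\right) + \left(- \frac{1}{37} + 36\right) 61 = 1478 + \frac{1331}{37} \cdot 61 = 1478 + \frac{81191}{37} = \frac{135877}{37}$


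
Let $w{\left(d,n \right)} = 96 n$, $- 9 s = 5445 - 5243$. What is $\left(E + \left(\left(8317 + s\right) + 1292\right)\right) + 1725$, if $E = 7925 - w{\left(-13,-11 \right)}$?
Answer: $\frac{182633}{9} \approx 20293.0$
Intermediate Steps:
$s = - \frac{202}{9}$ ($s = - \frac{5445 - 5243}{9} = \left(- \frac{1}{9}\right) 202 = - \frac{202}{9} \approx -22.444$)
$E = 8981$ ($E = 7925 - 96 \left(-11\right) = 7925 - -1056 = 7925 + 1056 = 8981$)
$\left(E + \left(\left(8317 + s\right) + 1292\right)\right) + 1725 = \left(8981 + \left(\left(8317 - \frac{202}{9}\right) + 1292\right)\right) + 1725 = \left(8981 + \left(\frac{74651}{9} + 1292\right)\right) + 1725 = \left(8981 + \frac{86279}{9}\right) + 1725 = \frac{167108}{9} + 1725 = \frac{182633}{9}$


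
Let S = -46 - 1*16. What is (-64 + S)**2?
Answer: 15876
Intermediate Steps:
S = -62 (S = -46 - 16 = -62)
(-64 + S)**2 = (-64 - 62)**2 = (-126)**2 = 15876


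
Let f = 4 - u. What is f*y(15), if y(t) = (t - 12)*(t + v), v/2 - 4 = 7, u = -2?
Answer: 666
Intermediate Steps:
v = 22 (v = 8 + 2*7 = 8 + 14 = 22)
f = 6 (f = 4 - 1*(-2) = 4 + 2 = 6)
y(t) = (-12 + t)*(22 + t) (y(t) = (t - 12)*(t + 22) = (-12 + t)*(22 + t))
f*y(15) = 6*(-264 + 15² + 10*15) = 6*(-264 + 225 + 150) = 6*111 = 666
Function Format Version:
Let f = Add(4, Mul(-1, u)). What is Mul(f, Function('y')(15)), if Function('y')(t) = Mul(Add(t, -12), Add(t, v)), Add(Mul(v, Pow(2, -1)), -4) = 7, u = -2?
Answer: 666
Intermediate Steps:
v = 22 (v = Add(8, Mul(2, 7)) = Add(8, 14) = 22)
f = 6 (f = Add(4, Mul(-1, -2)) = Add(4, 2) = 6)
Function('y')(t) = Mul(Add(-12, t), Add(22, t)) (Function('y')(t) = Mul(Add(t, -12), Add(t, 22)) = Mul(Add(-12, t), Add(22, t)))
Mul(f, Function('y')(15)) = Mul(6, Add(-264, Pow(15, 2), Mul(10, 15))) = Mul(6, Add(-264, 225, 150)) = Mul(6, 111) = 666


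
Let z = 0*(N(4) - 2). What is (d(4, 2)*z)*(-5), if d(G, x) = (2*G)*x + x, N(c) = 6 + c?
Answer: 0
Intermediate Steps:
d(G, x) = x + 2*G*x (d(G, x) = 2*G*x + x = x + 2*G*x)
z = 0 (z = 0*((6 + 4) - 2) = 0*(10 - 2) = 0*8 = 0)
(d(4, 2)*z)*(-5) = ((2*(1 + 2*4))*0)*(-5) = ((2*(1 + 8))*0)*(-5) = ((2*9)*0)*(-5) = (18*0)*(-5) = 0*(-5) = 0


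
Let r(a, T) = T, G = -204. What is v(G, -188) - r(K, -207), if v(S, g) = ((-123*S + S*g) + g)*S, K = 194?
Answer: -12904017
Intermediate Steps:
v(S, g) = S*(g - 123*S + S*g) (v(S, g) = (g - 123*S + S*g)*S = S*(g - 123*S + S*g))
v(G, -188) - r(K, -207) = -204*(-188 - 123*(-204) - 204*(-188)) - 1*(-207) = -204*(-188 + 25092 + 38352) + 207 = -204*63256 + 207 = -12904224 + 207 = -12904017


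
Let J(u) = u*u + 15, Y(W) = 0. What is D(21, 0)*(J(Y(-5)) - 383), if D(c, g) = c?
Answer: -7728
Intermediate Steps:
J(u) = 15 + u**2 (J(u) = u**2 + 15 = 15 + u**2)
D(21, 0)*(J(Y(-5)) - 383) = 21*((15 + 0**2) - 383) = 21*((15 + 0) - 383) = 21*(15 - 383) = 21*(-368) = -7728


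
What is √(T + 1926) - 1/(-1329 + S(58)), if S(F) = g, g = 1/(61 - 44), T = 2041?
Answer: 17/22592 + √3967 ≈ 62.985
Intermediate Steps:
g = 1/17 ≈ 0.058824
S(F) = 1/17
√(T + 1926) - 1/(-1329 + S(58)) = √(2041 + 1926) - 1/(-1329 + 1/17) = √3967 - 1/(-22592/17) = √3967 - 1*(-17/22592) = √3967 + 17/22592 = 17/22592 + √3967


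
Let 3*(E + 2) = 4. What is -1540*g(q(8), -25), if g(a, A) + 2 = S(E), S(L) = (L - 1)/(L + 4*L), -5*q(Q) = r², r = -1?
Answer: 2310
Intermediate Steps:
E = -⅔ (E = -2 + (⅓)*4 = -2 + 4/3 = -⅔ ≈ -0.66667)
q(Q) = -⅕ (q(Q) = -⅕*(-1)² = -⅕*1 = -⅕)
S(L) = (-1 + L)/(5*L) (S(L) = (-1 + L)/((5*L)) = (-1 + L)*(1/(5*L)) = (-1 + L)/(5*L))
g(a, A) = -3/2 (g(a, A) = -2 + (-1 - ⅔)/(5*(-⅔)) = -2 + (⅕)*(-3/2)*(-5/3) = -2 + ½ = -3/2)
-1540*g(q(8), -25) = -1540*(-3/2) = 2310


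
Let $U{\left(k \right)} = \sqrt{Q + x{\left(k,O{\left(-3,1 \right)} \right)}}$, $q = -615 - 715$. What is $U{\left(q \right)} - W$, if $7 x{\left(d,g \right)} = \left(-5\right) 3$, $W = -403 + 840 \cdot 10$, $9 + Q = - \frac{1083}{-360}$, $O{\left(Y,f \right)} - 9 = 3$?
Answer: $-7997 + \frac{i \sqrt{1434930}}{420} \approx -7997.0 + 2.8521 i$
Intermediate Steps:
$O{\left(Y,f \right)} = 12$ ($O{\left(Y,f \right)} = 9 + 3 = 12$)
$q = -1330$ ($q = -615 - 715 = -1330$)
$Q = - \frac{719}{120}$ ($Q = -9 - \frac{1083}{-360} = -9 - - \frac{361}{120} = -9 + \frac{361}{120} = - \frac{719}{120} \approx -5.9917$)
$W = 7997$ ($W = -403 + 8400 = 7997$)
$x{\left(d,g \right)} = - \frac{15}{7}$ ($x{\left(d,g \right)} = \frac{\left(-5\right) 3}{7} = \frac{1}{7} \left(-15\right) = - \frac{15}{7}$)
$U{\left(k \right)} = \frac{i \sqrt{1434930}}{420}$ ($U{\left(k \right)} = \sqrt{- \frac{719}{120} - \frac{15}{7}} = \sqrt{- \frac{6833}{840}} = \frac{i \sqrt{1434930}}{420}$)
$U{\left(q \right)} - W = \frac{i \sqrt{1434930}}{420} - 7997 = -7997 + \frac{i \sqrt{1434930}}{420}$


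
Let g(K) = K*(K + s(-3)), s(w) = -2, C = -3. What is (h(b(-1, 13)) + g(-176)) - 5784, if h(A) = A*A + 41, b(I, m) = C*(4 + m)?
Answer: 28186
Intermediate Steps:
b(I, m) = -12 - 3*m (b(I, m) = -3*(4 + m) = -12 - 3*m)
h(A) = 41 + A**2 (h(A) = A**2 + 41 = 41 + A**2)
g(K) = K*(-2 + K) (g(K) = K*(K - 2) = K*(-2 + K))
(h(b(-1, 13)) + g(-176)) - 5784 = ((41 + (-12 - 3*13)**2) - 176*(-2 - 176)) - 5784 = ((41 + (-12 - 39)**2) - 176*(-178)) - 5784 = ((41 + (-51)**2) + 31328) - 5784 = ((41 + 2601) + 31328) - 5784 = (2642 + 31328) - 5784 = 33970 - 5784 = 28186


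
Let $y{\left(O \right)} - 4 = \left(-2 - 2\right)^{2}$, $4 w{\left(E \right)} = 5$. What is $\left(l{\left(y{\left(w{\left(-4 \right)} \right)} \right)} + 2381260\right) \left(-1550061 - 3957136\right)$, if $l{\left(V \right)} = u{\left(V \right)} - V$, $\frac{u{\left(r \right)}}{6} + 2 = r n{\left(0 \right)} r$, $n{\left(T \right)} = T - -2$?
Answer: $-13140326243516$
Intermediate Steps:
$n{\left(T \right)} = 2 + T$ ($n{\left(T \right)} = T + 2 = 2 + T$)
$w{\left(E \right)} = \frac{5}{4}$ ($w{\left(E \right)} = \frac{1}{4} \cdot 5 = \frac{5}{4}$)
$y{\left(O \right)} = 20$ ($y{\left(O \right)} = 4 + \left(-2 - 2\right)^{2} = 4 + \left(-4\right)^{2} = 4 + 16 = 20$)
$u{\left(r \right)} = -12 + 12 r^{2}$ ($u{\left(r \right)} = -12 + 6 r \left(2 + 0\right) r = -12 + 6 r 2 r = -12 + 6 \cdot 2 r r = -12 + 6 \cdot 2 r^{2} = -12 + 12 r^{2}$)
$l{\left(V \right)} = -12 - V + 12 V^{2}$ ($l{\left(V \right)} = \left(-12 + 12 V^{2}\right) - V = -12 - V + 12 V^{2}$)
$\left(l{\left(y{\left(w{\left(-4 \right)} \right)} \right)} + 2381260\right) \left(-1550061 - 3957136\right) = \left(\left(-12 - 20 + 12 \cdot 20^{2}\right) + 2381260\right) \left(-1550061 - 3957136\right) = \left(\left(-12 - 20 + 12 \cdot 400\right) + 2381260\right) \left(-5507197\right) = \left(\left(-12 - 20 + 4800\right) + 2381260\right) \left(-5507197\right) = \left(4768 + 2381260\right) \left(-5507197\right) = 2386028 \left(-5507197\right) = -13140326243516$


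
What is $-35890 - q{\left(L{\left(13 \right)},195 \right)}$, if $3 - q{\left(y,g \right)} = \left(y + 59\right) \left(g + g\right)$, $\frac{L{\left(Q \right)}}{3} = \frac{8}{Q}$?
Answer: $-12163$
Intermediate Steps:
$L{\left(Q \right)} = \frac{24}{Q}$ ($L{\left(Q \right)} = 3 \frac{8}{Q} = \frac{24}{Q}$)
$q{\left(y,g \right)} = 3 - 2 g \left(59 + y\right)$ ($q{\left(y,g \right)} = 3 - \left(y + 59\right) \left(g + g\right) = 3 - \left(59 + y\right) 2 g = 3 - 2 g \left(59 + y\right)$)
$-35890 - q{\left(L{\left(13 \right)},195 \right)} = -35890 - \left(3 - 23010 - 390 \cdot \frac{24}{13}\right) = -35890 - \left(3 - 23010 - 720\right) = -35890 - -23727 = -35890 + 23727 = -12163$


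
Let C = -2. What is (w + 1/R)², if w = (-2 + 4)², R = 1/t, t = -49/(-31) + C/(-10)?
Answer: 802816/24025 ≈ 33.416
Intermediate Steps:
t = 276/155 (t = -49/(-31) - 2/(-10) = -49*(-1/31) - 2*(-⅒) = 49/31 + ⅕ = 276/155 ≈ 1.7806)
R = 155/276 (R = 1/(276/155) = 155/276 ≈ 0.56159)
w = 4 (w = 2² = 4)
(w + 1/R)² = (4 + 1/(155/276))² = (4 + 276/155)² = (896/155)² = 802816/24025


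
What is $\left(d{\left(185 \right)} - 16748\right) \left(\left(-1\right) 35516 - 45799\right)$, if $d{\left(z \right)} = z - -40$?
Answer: $1343567745$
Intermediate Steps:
$d{\left(z \right)} = 40 + z$ ($d{\left(z \right)} = z + 40 = 40 + z$)
$\left(d{\left(185 \right)} - 16748\right) \left(\left(-1\right) 35516 - 45799\right) = \left(\left(40 + 185\right) - 16748\right) \left(\left(-1\right) 35516 - 45799\right) = \left(225 - 16748\right) \left(-35516 - 45799\right) = \left(-16523\right) \left(-81315\right) = 1343567745$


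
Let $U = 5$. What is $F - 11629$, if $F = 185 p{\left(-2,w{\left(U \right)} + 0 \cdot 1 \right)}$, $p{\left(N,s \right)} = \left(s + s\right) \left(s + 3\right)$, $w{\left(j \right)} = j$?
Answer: $3171$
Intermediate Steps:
$p{\left(N,s \right)} = 2 s \left(3 + s\right)$
$F = 14800$ ($F = 185 \cdot 2 \left(5 + 0 \cdot 1\right) \left(3 + \left(5 + 0 \cdot 1\right)\right) = 185 \cdot 2 \left(5 + 0\right) \left(3 + \left(5 + 0\right)\right) = 185 \cdot 2 \cdot 5 \left(3 + 5\right) = 185 \cdot 2 \cdot 5 \cdot 8 = 185 \cdot 80 = 14800$)
$F - 11629 = 14800 - 11629 = 3171$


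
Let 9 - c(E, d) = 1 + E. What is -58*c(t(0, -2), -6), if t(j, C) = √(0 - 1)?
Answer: -464 + 58*I ≈ -464.0 + 58.0*I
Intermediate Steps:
t(j, C) = I (t(j, C) = √(-1) = I)
c(E, d) = 8 - E (c(E, d) = 9 - (1 + E) = 9 + (-1 - E) = 8 - E)
-58*c(t(0, -2), -6) = -58*(8 - I) = -464 + 58*I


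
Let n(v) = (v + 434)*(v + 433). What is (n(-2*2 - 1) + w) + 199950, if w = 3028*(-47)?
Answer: 241246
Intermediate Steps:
w = -142316
n(v) = (433 + v)*(434 + v) (n(v) = (434 + v)*(433 + v) = (433 + v)*(434 + v))
(n(-2*2 - 1) + w) + 199950 = ((187922 + (-2*2 - 1)² + 867*(-2*2 - 1)) - 142316) + 199950 = ((187922 + (-4 - 1)² + 867*(-4 - 1)) - 142316) + 199950 = ((187922 + (-5)² + 867*(-5)) - 142316) + 199950 = ((187922 + 25 - 4335) - 142316) + 199950 = (183612 - 142316) + 199950 = 41296 + 199950 = 241246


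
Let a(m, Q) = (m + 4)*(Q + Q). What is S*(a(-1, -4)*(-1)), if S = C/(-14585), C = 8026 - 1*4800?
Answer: -77424/14585 ≈ -5.3085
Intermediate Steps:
C = 3226 (C = 8026 - 4800 = 3226)
a(m, Q) = 2*Q*(4 + m) (a(m, Q) = (4 + m)*(2*Q) = 2*Q*(4 + m))
S = -3226/14585 (S = 3226/(-14585) = 3226*(-1/14585) = -3226/14585 ≈ -0.22119)
S*(a(-1, -4)*(-1)) = -3226*2*(-4)*(4 - 1)*(-1)/14585 = -3226*2*(-4)*3*(-1)/14585 = -(-77424)*(-1)/14585 = -3226/14585*24 = -77424/14585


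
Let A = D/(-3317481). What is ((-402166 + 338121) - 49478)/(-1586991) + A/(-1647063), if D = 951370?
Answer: 206767519254269713/2890492617891662091 ≈ 0.071534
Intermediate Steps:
A = -951370/3317481 (A = 951370/(-3317481) = 951370*(-1/3317481) = -951370/3317481 ≈ -0.28677)
((-402166 + 338121) - 49478)/(-1586991) + A/(-1647063) = ((-402166 + 338121) - 49478)/(-1586991) - 951370/3317481/(-1647063) = (-64045 - 49478)*(-1/1586991) - 951370/3317481*(-1/1647063) = -113523*(-1/1586991) + 951370/5464100208303 = 37841/528997 + 951370/5464100208303 = 206767519254269713/2890492617891662091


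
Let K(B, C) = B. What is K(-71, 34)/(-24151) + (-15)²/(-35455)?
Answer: -583334/171254741 ≈ -0.0034062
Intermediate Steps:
K(-71, 34)/(-24151) + (-15)²/(-35455) = -71/(-24151) + (-15)²/(-35455) = -71*(-1/24151) + 225*(-1/35455) = 71/24151 - 45/7091 = -583334/171254741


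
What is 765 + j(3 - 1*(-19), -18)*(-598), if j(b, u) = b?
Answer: -12391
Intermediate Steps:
765 + j(3 - 1*(-19), -18)*(-598) = 765 + (3 - 1*(-19))*(-598) = 765 + (3 + 19)*(-598) = 765 + 22*(-598) = 765 - 13156 = -12391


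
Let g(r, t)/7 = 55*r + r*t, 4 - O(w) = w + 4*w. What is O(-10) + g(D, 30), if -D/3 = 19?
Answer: -33861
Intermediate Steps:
D = -57 (D = -3*19 = -57)
O(w) = 4 - 5*w (O(w) = 4 - (w + 4*w) = 4 - 5*w)
g(r, t) = 385*r + 7*r*t (g(r, t) = 7*(55*r + r*t) = 385*r + 7*r*t)
O(-10) + g(D, 30) = (4 - 5*(-10)) + 7*(-57)*(55 + 30) = (4 + 50) + 7*(-57)*85 = 54 - 33915 = -33861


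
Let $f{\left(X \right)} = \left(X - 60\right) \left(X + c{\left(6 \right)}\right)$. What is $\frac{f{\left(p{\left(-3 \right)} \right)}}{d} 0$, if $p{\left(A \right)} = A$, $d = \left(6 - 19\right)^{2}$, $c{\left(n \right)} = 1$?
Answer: $0$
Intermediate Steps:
$d = 169$ ($d = \left(-13\right)^{2} = 169$)
$f{\left(X \right)} = \left(1 + X\right) \left(-60 + X\right)$ ($f{\left(X \right)} = \left(X - 60\right) \left(X + 1\right) = \left(-60 + X\right) \left(1 + X\right) = \left(1 + X\right) \left(-60 + X\right)$)
$\frac{f{\left(p{\left(-3 \right)} \right)}}{d} 0 = \frac{-60 + \left(-3\right)^{2} - -177}{169} \cdot 0 = \left(-60 + 9 + 177\right) \frac{1}{169} \cdot 0 = 126 \cdot \frac{1}{169} \cdot 0 = \frac{126}{169} \cdot 0 = 0$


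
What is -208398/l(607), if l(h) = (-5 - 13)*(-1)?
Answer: -34733/3 ≈ -11578.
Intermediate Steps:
l(h) = 18 (l(h) = -18*(-1) = 18)
-208398/l(607) = -208398/18 = -208398*1/18 = -34733/3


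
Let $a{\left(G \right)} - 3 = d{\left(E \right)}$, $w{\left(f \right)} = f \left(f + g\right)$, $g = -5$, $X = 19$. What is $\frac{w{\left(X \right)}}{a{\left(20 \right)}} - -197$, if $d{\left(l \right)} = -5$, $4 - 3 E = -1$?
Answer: $64$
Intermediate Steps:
$E = \frac{5}{3}$ ($E = \frac{4}{3} - - \frac{1}{3} = \frac{4}{3} + \frac{1}{3} = \frac{5}{3} \approx 1.6667$)
$w{\left(f \right)} = f \left(-5 + f\right)$ ($w{\left(f \right)} = f \left(f - 5\right) = f \left(-5 + f\right)$)
$a{\left(G \right)} = -2$ ($a{\left(G \right)} = 3 - 5 = -2$)
$\frac{w{\left(X \right)}}{a{\left(20 \right)}} - -197 = \frac{19 \left(-5 + 19\right)}{-2} - -197 = 19 \cdot 14 \left(- \frac{1}{2}\right) + 197 = 266 \left(- \frac{1}{2}\right) + 197 = -133 + 197 = 64$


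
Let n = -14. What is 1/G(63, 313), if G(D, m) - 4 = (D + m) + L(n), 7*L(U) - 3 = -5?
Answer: 7/2658 ≈ 0.0026336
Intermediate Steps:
L(U) = -2/7 (L(U) = 3/7 + (⅐)*(-5) = 3/7 - 5/7 = -2/7)
G(D, m) = 26/7 + D + m (G(D, m) = 4 + ((D + m) - 2/7) = 4 + (-2/7 + D + m) = 26/7 + D + m)
1/G(63, 313) = 1/(26/7 + 63 + 313) = 1/(2658/7) = 7/2658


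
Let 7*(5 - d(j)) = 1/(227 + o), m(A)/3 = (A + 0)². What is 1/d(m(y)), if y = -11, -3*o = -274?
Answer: 6685/33422 ≈ 0.20002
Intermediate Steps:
o = 274/3 (o = -⅓*(-274) = 274/3 ≈ 91.333)
m(A) = 3*A² (m(A) = 3*(A + 0)² = 3*A²)
d(j) = 33422/6685 (d(j) = 5 - 1/(7*(227 + 274/3)) = 5 - 1/(7*955/3) = 5 - ⅐*3/955 = 5 - 3/6685 = 33422/6685)
1/d(m(y)) = 1/(33422/6685) = 6685/33422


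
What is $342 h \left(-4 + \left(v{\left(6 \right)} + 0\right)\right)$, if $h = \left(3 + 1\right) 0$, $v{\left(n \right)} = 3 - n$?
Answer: $0$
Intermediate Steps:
$h = 0$ ($h = 4 \cdot 0 = 0$)
$342 h \left(-4 + \left(v{\left(6 \right)} + 0\right)\right) = 342 \cdot 0 \left(-4 + \left(\left(3 - 6\right) + 0\right)\right) = 342 \cdot 0 \left(-4 + \left(-3 + 0\right)\right) = 342 \cdot 0 \left(-4 - 3\right) = 342 \cdot 0 \left(-7\right) = 342 \cdot 0 = 0$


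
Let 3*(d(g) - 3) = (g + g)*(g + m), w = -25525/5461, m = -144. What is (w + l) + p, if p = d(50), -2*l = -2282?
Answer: -32667823/16383 ≈ -1994.0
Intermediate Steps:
l = 1141 (l = -½*(-2282) = 1141)
w = -25525/5461 (w = -25525*1/5461 = -25525/5461 ≈ -4.6740)
d(g) = 3 + 2*g*(-144 + g)/3 (d(g) = 3 + ((g + g)*(g - 144))/3 = 3 + ((2*g)*(-144 + g))/3 = 3 + (2*g*(-144 + g))/3 = 3 + 2*g*(-144 + g)/3)
p = -9391/3 (p = 3 - 96*50 + (⅔)*50² = 3 - 4800 + (⅔)*2500 = 3 - 4800 + 5000/3 = -9391/3 ≈ -3130.3)
(w + l) + p = (-25525/5461 + 1141) - 9391/3 = 6205476/5461 - 9391/3 = -32667823/16383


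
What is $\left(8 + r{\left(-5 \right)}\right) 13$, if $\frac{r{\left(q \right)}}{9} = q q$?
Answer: $3029$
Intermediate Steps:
$r{\left(q \right)} = 9 q^{2}$ ($r{\left(q \right)} = 9 q q = 9 q^{2}$)
$\left(8 + r{\left(-5 \right)}\right) 13 = \left(8 + 9 \left(-5\right)^{2}\right) 13 = \left(8 + 9 \cdot 25\right) 13 = \left(8 + 225\right) 13 = 233 \cdot 13 = 3029$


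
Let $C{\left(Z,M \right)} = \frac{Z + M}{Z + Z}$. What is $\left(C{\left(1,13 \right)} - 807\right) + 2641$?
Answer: $1841$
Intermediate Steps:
$C{\left(Z,M \right)} = \frac{M + Z}{2 Z}$
$\left(C{\left(1,13 \right)} - 807\right) + 2641 = \left(\frac{13 + 1}{2 \cdot 1} - 807\right) + 2641 = \left(\frac{1}{2} \cdot 1 \cdot 14 - 807\right) + 2641 = \left(7 - 807\right) + 2641 = -800 + 2641 = 1841$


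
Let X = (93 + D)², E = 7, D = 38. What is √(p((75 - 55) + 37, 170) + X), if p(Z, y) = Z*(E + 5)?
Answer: √17845 ≈ 133.59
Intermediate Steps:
p(Z, y) = 12*Z (p(Z, y) = Z*(7 + 5) = Z*12 = 12*Z)
X = 17161 (X = (93 + 38)² = 131² = 17161)
√(p((75 - 55) + 37, 170) + X) = √(12*((75 - 55) + 37) + 17161) = √(12*(20 + 37) + 17161) = √(12*57 + 17161) = √(684 + 17161) = √17845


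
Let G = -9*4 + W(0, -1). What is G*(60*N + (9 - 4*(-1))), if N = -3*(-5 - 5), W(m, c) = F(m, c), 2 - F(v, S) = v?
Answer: -61642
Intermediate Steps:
F(v, S) = 2 - v
W(m, c) = 2 - m
N = 30 (N = -3*(-10) = 30)
G = -34 (G = -9*4 + (2 - 1*0) = -36 + (2 + 0) = -36 + 2 = -34)
G*(60*N + (9 - 4*(-1))) = -34*(60*30 + (9 - 4*(-1))) = -34*(1800 + (9 + 4)) = -34*(1800 + 13) = -34*1813 = -61642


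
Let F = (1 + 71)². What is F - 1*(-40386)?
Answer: 45570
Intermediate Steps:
F = 5184 (F = 72² = 5184)
F - 1*(-40386) = 5184 - 1*(-40386) = 5184 + 40386 = 45570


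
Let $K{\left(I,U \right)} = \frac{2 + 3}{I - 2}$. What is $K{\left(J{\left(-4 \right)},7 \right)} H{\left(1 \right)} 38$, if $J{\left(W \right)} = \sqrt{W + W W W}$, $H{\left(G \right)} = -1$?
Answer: $\frac{95}{18} + \frac{95 i \sqrt{17}}{18} \approx 5.2778 + 21.761 i$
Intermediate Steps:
$J{\left(W \right)} = \sqrt{W + W^{3}}$ ($J{\left(W \right)} = \sqrt{W + W^{2} W} = \sqrt{W + W^{3}}$)
$K{\left(I,U \right)} = \frac{5}{-2 + I}$
$K{\left(J{\left(-4 \right)},7 \right)} H{\left(1 \right)} 38 = \frac{5}{-2 + \sqrt{-4 + \left(-4\right)^{3}}} \left(-1\right) 38 = \frac{5}{-2 + \sqrt{-4 - 64}} \left(-1\right) 38 = \frac{5}{-2 + \sqrt{-68}} \left(-1\right) 38 = \frac{5}{-2 + 2 i \sqrt{17}} \left(-1\right) 38 = - \frac{5}{-2 + 2 i \sqrt{17}} \cdot 38 = - \frac{190}{-2 + 2 i \sqrt{17}}$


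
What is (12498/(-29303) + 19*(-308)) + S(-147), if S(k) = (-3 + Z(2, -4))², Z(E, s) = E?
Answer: -171464351/29303 ≈ -5851.4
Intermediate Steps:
S(k) = 1 (S(k) = (-3 + 2)² = (-1)² = 1)
(12498/(-29303) + 19*(-308)) + S(-147) = (12498/(-29303) + 19*(-308)) + 1 = (12498*(-1/29303) - 5852) + 1 = (-12498/29303 - 5852) + 1 = -171493654/29303 + 1 = -171464351/29303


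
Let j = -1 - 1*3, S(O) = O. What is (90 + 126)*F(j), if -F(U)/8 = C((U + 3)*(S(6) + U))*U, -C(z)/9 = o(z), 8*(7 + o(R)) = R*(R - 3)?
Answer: 357696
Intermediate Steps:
o(R) = -7 + R*(-3 + R)/8 (o(R) = -7 + (R*(R - 3))/8 = -7 + (R*(-3 + R))/8 = -7 + R*(-3 + R)/8)
C(z) = 63 - 9*z**2/8 + 27*z/8 (C(z) = -9*(-7 - 3*z/8 + z**2/8) = 63 - 9*z**2/8 + 27*z/8)
j = -4 (j = -1 - 3 = -4)
F(U) = -8*U*(63 - 9*(3 + U)**2*(6 + U)**2/8 + 27*(3 + U)*(6 + U)/8) (F(U) = -8*(63 - 9*(6 + U)**2*(U + 3)**2/8 + 27*((U + 3)*(6 + U))/8)*U = -8*(63 - 9*(3 + U)**2*(6 + U)**2/8 + 27*((3 + U)*(6 + U))/8)*U = -8*(63 - 9*(3 + U)**2*(6 + U)**2/8 + 27*(3 + U)*(6 + U)/8)*U = -8*U*(63 - 9*(3 + U)**2*(6 + U)**2/8 + 27*(3 + U)*(6 + U)/8))
(90 + 126)*F(j) = (90 + 126)*(9*(-4)*(214 + (-4)**4 + 18*(-4)**3 + 114*(-4)**2 + 297*(-4))) = 216*(9*(-4)*(214 + 256 + 18*(-64) + 114*16 - 1188)) = 216*(9*(-4)*(214 + 256 - 1152 + 1824 - 1188)) = 216*(9*(-4)*(-46)) = 216*1656 = 357696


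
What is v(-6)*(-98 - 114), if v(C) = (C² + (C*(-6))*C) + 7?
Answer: 36676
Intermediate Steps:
v(C) = 7 - 5*C² (v(C) = (C² + (-6*C)*C) + 7 = (C² - 6*C²) + 7 = -5*C² + 7 = 7 - 5*C²)
v(-6)*(-98 - 114) = (7 - 5*(-6)²)*(-98 - 114) = (7 - 5*36)*(-212) = (7 - 180)*(-212) = -173*(-212) = 36676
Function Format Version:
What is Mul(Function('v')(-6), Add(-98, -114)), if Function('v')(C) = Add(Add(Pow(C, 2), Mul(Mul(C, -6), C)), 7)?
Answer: 36676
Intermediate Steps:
Function('v')(C) = Add(7, Mul(-5, Pow(C, 2))) (Function('v')(C) = Add(Add(Pow(C, 2), Mul(Mul(-6, C), C)), 7) = Add(Add(Pow(C, 2), Mul(-6, Pow(C, 2))), 7) = Add(Mul(-5, Pow(C, 2)), 7) = Add(7, Mul(-5, Pow(C, 2))))
Mul(Function('v')(-6), Add(-98, -114)) = Mul(Add(7, Mul(-5, Pow(-6, 2))), Add(-98, -114)) = Mul(Add(7, Mul(-5, 36)), -212) = Mul(Add(7, -180), -212) = Mul(-173, -212) = 36676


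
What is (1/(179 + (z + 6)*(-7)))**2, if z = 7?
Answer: 1/7744 ≈ 0.00012913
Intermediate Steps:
(1/(179 + (z + 6)*(-7)))**2 = (1/(179 + (7 + 6)*(-7)))**2 = (1/(179 + 13*(-7)))**2 = (1/(179 - 91))**2 = (1/88)**2 = 1/7744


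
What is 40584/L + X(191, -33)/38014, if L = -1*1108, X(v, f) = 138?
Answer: -192825909/5264939 ≈ -36.625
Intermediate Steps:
L = -1108
40584/L + X(191, -33)/38014 = 40584/(-1108) + 138/38014 = 40584*(-1/1108) + 138*(1/38014) = -10146/277 + 69/19007 = -192825909/5264939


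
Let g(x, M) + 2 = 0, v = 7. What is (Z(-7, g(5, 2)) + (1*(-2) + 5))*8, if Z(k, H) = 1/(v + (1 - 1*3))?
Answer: 128/5 ≈ 25.600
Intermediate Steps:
g(x, M) = -2 (g(x, M) = -2 + 0 = -2)
Z(k, H) = 1/5 (Z(k, H) = 1/(7 + (1 - 1*3)) = 1/(7 + (1 - 3)) = 1/(7 - 2) = 1/5)
(Z(-7, g(5, 2)) + (1*(-2) + 5))*8 = (1/5 + (1*(-2) + 5))*8 = (1/5 + (-2 + 5))*8 = (1/5 + 3)*8 = (16/5)*8 = 128/5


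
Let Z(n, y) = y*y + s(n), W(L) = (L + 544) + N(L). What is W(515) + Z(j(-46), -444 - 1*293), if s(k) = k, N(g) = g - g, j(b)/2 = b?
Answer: 544136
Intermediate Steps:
j(b) = 2*b
N(g) = 0
W(L) = 544 + L (W(L) = (L + 544) + 0 = (544 + L) + 0 = 544 + L)
Z(n, y) = n + y² (Z(n, y) = y*y + n = y² + n = n + y²)
W(515) + Z(j(-46), -444 - 1*293) = (544 + 515) + (2*(-46) + (-444 - 1*293)²) = 1059 + (-92 + (-444 - 293)²) = 1059 + (-92 + (-737)²) = 1059 + (-92 + 543169) = 1059 + 543077 = 544136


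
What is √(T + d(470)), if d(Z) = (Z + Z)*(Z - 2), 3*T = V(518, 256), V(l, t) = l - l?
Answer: 12*√3055 ≈ 663.26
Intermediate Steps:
V(l, t) = 0
T = 0 (T = (⅓)*0 = 0)
d(Z) = 2*Z*(-2 + Z) (d(Z) = (2*Z)*(-2 + Z) = 2*Z*(-2 + Z))
√(T + d(470)) = √(0 + 2*470*(-2 + 470)) = √(0 + 2*470*468) = √(0 + 439920) = √439920 = 12*√3055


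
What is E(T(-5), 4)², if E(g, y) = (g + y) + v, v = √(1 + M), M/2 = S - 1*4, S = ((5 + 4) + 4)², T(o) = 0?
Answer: (4 + √331)² ≈ 492.55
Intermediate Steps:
S = 169 (S = (9 + 4)² = 13² = 169)
M = 330 (M = 2*(169 - 1*4) = 2*(169 - 4) = 2*165 = 330)
v = √331 (v = √(1 + 330) = √331 ≈ 18.193)
E(g, y) = g + y + √331 (E(g, y) = (g + y) + √331 = g + y + √331)
E(T(-5), 4)² = (0 + 4 + √331)² = (4 + √331)²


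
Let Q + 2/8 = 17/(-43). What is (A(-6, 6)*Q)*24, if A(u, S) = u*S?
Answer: 23976/43 ≈ 557.58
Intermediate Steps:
A(u, S) = S*u
Q = -111/172 (Q = -¼ + 17/(-43) = -¼ + 17*(-1/43) = -¼ - 17/43 = -111/172 ≈ -0.64535)
(A(-6, 6)*Q)*24 = ((6*(-6))*(-111/172))*24 = -36*(-111/172)*24 = (999/43)*24 = 23976/43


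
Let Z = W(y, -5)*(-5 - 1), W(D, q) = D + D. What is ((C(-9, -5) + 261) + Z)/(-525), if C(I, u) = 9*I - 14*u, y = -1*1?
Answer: -262/525 ≈ -0.49905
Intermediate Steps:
y = -1
W(D, q) = 2*D
C(I, u) = -14*u + 9*I
Z = 12 (Z = (2*(-1))*(-5 - 1) = -2*(-6) = 12)
((C(-9, -5) + 261) + Z)/(-525) = (((-14*(-5) + 9*(-9)) + 261) + 12)/(-525) = (((70 - 81) + 261) + 12)*(-1/525) = ((-11 + 261) + 12)*(-1/525) = (250 + 12)*(-1/525) = 262*(-1/525) = -262/525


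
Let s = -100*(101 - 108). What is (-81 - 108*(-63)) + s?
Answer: 7423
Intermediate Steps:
s = 700 (s = -100*(-7) = 700)
(-81 - 108*(-63)) + s = (-81 - 108*(-63)) + 700 = (-81 + 6804) + 700 = 6723 + 700 = 7423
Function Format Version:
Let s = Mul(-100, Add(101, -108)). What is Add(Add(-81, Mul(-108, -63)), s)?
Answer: 7423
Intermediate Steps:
s = 700 (s = Mul(-100, -7) = 700)
Add(Add(-81, Mul(-108, -63)), s) = Add(Add(-81, Mul(-108, -63)), 700) = Add(Add(-81, 6804), 700) = Add(6723, 700) = 7423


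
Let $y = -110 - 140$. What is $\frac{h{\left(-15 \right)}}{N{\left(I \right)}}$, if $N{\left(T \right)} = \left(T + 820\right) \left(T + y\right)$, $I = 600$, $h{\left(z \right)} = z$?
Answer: $- \frac{3}{99400} \approx -3.0181 \cdot 10^{-5}$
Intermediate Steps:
$y = -250$ ($y = -110 - 140 = -250$)
$N{\left(T \right)} = \left(-250 + T\right) \left(820 + T\right)$ ($N{\left(T \right)} = \left(T + 820\right) \left(T - 250\right) = \left(820 + T\right) \left(-250 + T\right) = \left(-250 + T\right) \left(820 + T\right)$)
$\frac{h{\left(-15 \right)}}{N{\left(I \right)}} = - \frac{15}{-205000 + 600^{2} + 570 \cdot 600} = - \frac{15}{-205000 + 360000 + 342000} = - \frac{15}{497000} = \left(-15\right) \frac{1}{497000} = - \frac{3}{99400}$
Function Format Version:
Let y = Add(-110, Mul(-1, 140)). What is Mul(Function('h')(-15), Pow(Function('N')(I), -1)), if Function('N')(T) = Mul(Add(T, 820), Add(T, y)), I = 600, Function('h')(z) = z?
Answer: Rational(-3, 99400) ≈ -3.0181e-5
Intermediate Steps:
y = -250 (y = Add(-110, -140) = -250)
Function('N')(T) = Mul(Add(-250, T), Add(820, T)) (Function('N')(T) = Mul(Add(T, 820), Add(T, -250)) = Mul(Add(820, T), Add(-250, T)) = Mul(Add(-250, T), Add(820, T)))
Mul(Function('h')(-15), Pow(Function('N')(I), -1)) = Mul(-15, Pow(Add(-205000, Pow(600, 2), Mul(570, 600)), -1)) = Mul(-15, Pow(Add(-205000, 360000, 342000), -1)) = Mul(-15, Pow(497000, -1)) = Mul(-15, Rational(1, 497000)) = Rational(-3, 99400)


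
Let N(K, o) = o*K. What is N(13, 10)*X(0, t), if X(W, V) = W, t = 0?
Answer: 0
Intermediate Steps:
N(K, o) = K*o
N(13, 10)*X(0, t) = (13*10)*0 = 130*0 = 0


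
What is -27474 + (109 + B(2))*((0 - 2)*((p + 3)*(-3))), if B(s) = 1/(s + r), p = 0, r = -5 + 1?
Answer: -25521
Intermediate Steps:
r = -4
B(s) = 1/(-4 + s) (B(s) = 1/(s - 4) = 1/(-4 + s))
-27474 + (109 + B(2))*((0 - 2)*((p + 3)*(-3))) = -27474 + (109 + 1/(-4 + 2))*((0 - 2)*((0 + 3)*(-3))) = -27474 + (109 + 1/(-2))*(-6*(-3)) = -27474 + (109 - ½)*(-2*(-9)) = -27474 + (217/2)*18 = -27474 + 1953 = -25521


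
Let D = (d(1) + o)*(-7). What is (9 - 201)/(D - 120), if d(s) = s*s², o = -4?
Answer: 64/33 ≈ 1.9394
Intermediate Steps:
d(s) = s³
D = 21 (D = (1³ - 4)*(-7) = (1 - 4)*(-7) = -3*(-7) = 21)
(9 - 201)/(D - 120) = (9 - 201)/(21 - 120) = -192/(-99) = -192*(-1/99) = 64/33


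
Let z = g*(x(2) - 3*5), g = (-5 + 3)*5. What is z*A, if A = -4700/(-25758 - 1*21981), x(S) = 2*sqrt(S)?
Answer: 235000/15913 - 94000*sqrt(2)/47739 ≈ 11.983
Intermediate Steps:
g = -10 (g = -2*5 = -10)
z = 150 - 20*sqrt(2) (z = -10*(2*sqrt(2) - 3*5) = -10*(2*sqrt(2) - 15) = -10*(-15 + 2*sqrt(2)) = 150 - 20*sqrt(2) ≈ 121.72)
A = 4700/47739 (A = -4700/(-25758 - 21981) = -4700/(-47739) = -4700*(-1/47739) = 4700/47739 ≈ 0.098452)
z*A = (150 - 20*sqrt(2))*(4700/47739) = 235000/15913 - 94000*sqrt(2)/47739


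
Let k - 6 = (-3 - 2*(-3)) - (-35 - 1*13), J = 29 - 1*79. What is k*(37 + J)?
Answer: -741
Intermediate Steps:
J = -50 (J = 29 - 79 = -50)
k = 57 (k = 6 + ((-3 - 2*(-3)) - (-35 - 1*13)) = 6 + ((-3 + 6) - (-35 - 13)) = 6 + (3 - 1*(-48)) = 6 + (3 + 48) = 6 + 51 = 57)
k*(37 + J) = 57*(37 - 50) = 57*(-13) = -741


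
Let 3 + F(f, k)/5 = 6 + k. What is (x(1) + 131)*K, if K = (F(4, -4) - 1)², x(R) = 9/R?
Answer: 5040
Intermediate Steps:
F(f, k) = 15 + 5*k (F(f, k) = -15 + 5*(6 + k) = -15 + (30 + 5*k) = 15 + 5*k)
K = 36 (K = ((15 + 5*(-4)) - 1)² = ((15 - 20) - 1)² = (-5 - 1)² = (-6)² = 36)
(x(1) + 131)*K = (9/1 + 131)*36 = (9*1 + 131)*36 = (9 + 131)*36 = 140*36 = 5040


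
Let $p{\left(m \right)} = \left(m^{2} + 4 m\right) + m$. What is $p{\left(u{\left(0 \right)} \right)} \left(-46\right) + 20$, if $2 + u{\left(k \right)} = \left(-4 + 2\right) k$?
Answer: $296$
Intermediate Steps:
$u{\left(k \right)} = -2 - 2 k$ ($u{\left(k \right)} = -2 + \left(-4 + 2\right) k = -2 - 2 k$)
$p{\left(m \right)} = m^{2} + 5 m$
$p{\left(u{\left(0 \right)} \right)} \left(-46\right) + 20 = \left(-2 - 0\right) \left(5 - 2\right) \left(-46\right) + 20 = \left(-2 + 0\right) \left(5 + \left(-2 + 0\right)\right) \left(-46\right) + 20 = - 2 \left(5 - 2\right) \left(-46\right) + 20 = \left(-2\right) 3 \left(-46\right) + 20 = \left(-6\right) \left(-46\right) + 20 = 276 + 20 = 296$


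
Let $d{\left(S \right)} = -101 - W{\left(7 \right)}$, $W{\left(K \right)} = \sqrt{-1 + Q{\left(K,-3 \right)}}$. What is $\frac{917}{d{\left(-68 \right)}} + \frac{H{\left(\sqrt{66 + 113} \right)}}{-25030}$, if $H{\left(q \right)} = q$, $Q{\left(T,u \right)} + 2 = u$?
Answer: $- \frac{92617}{10207} - \frac{\sqrt{179}}{25030} + \frac{917 i \sqrt{6}}{10207} \approx -9.0744 + 0.22006 i$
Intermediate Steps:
$Q{\left(T,u \right)} = -2 + u$
$W{\left(K \right)} = i \sqrt{6}$ ($W{\left(K \right)} = \sqrt{-1 - 5} = \sqrt{-6} = i \sqrt{6}$)
$d{\left(S \right)} = -101 - i \sqrt{6}$
$\frac{917}{d{\left(-68 \right)}} + \frac{H{\left(\sqrt{66 + 113} \right)}}{-25030} = \frac{917}{-101 - i \sqrt{6}} + \frac{\sqrt{66 + 113}}{-25030} = \frac{917}{-101 - i \sqrt{6}} + \sqrt{179} \left(- \frac{1}{25030}\right) = \frac{917}{-101 - i \sqrt{6}} - \frac{\sqrt{179}}{25030}$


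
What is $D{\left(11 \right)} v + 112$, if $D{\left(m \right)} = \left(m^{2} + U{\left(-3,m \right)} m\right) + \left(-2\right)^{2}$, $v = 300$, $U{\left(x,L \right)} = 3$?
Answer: $47512$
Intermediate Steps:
$D{\left(m \right)} = 4 + m^{2} + 3 m$ ($D{\left(m \right)} = \left(m^{2} + 3 m\right) + \left(-2\right)^{2} = \left(m^{2} + 3 m\right) + 4 = 4 + m^{2} + 3 m$)
$D{\left(11 \right)} v + 112 = \left(4 + 11^{2} + 3 \cdot 11\right) 300 + 112 = \left(4 + 121 + 33\right) 300 + 112 = 158 \cdot 300 + 112 = 47400 + 112 = 47512$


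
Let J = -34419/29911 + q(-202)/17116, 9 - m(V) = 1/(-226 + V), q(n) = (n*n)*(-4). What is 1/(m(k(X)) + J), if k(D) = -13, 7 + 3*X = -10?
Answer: -4369915913/7351957681 ≈ -0.59439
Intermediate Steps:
X = -17/3 (X = -7/3 + (⅓)*(-10) = -7/3 - 10/3 = -17/3 ≈ -5.6667)
q(n) = -4*n² (q(n) = n²*(-4) = -4*n²)
m(V) = 9 - 1/(-226 + V)
J = -195395335/18284167 (J = -34419/29911 - 4*(-202)²/17116 = -34419*1/29911 - 4*40804*(1/17116) = -4917/4273 - 163216*1/17116 = -4917/4273 - 40804/4279 = -195395335/18284167 ≈ -10.687)
1/(m(k(X)) + J) = 1/((-2035 + 9*(-13))/(-226 - 13) - 195395335/18284167) = 1/((-2035 - 117)/(-239) - 195395335/18284167) = 1/(-1/239*(-2152) - 195395335/18284167) = 1/(2152/239 - 195395335/18284167) = 1/(-7351957681/4369915913) = -4369915913/7351957681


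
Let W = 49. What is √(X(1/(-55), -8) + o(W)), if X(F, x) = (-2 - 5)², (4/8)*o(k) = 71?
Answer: √191 ≈ 13.820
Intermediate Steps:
o(k) = 142 (o(k) = 2*71 = 142)
X(F, x) = 49 (X(F, x) = (-7)² = 49)
√(X(1/(-55), -8) + o(W)) = √(49 + 142) = √191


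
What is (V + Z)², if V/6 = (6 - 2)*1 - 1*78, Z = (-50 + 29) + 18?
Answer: 199809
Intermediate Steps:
Z = -3 (Z = -21 + 18 = -3)
V = -444 (V = 6*((6 - 2)*1 - 1*78) = 6*(4*1 - 78) = 6*(4 - 78) = 6*(-74) = -444)
(V + Z)² = (-444 - 3)² = (-447)² = 199809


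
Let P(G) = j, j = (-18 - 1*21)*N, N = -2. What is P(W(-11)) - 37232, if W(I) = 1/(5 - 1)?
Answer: -37154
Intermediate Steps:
W(I) = ¼ (W(I) = 1/4 = ¼)
j = 78 (j = (-18 - 1*21)*(-2) = (-18 - 21)*(-2) = -39*(-2) = 78)
P(G) = 78
P(W(-11)) - 37232 = 78 - 37232 = -37154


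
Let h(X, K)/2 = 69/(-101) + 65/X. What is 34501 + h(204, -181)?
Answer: 355421791/10302 ≈ 34500.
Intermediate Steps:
h(X, K) = -138/101 + 130/X (h(X, K) = 2*(69/(-101) + 65/X) = 2*(69*(-1/101) + 65/X) = 2*(-69/101 + 65/X) = -138/101 + 130/X)
34501 + h(204, -181) = 34501 + (-138/101 + 130/204) = 34501 + (-138/101 + 130*(1/204)) = 34501 + (-138/101 + 65/102) = 34501 - 7511/10302 = 355421791/10302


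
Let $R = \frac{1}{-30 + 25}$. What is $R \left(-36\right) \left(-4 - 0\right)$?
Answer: $- \frac{144}{5} \approx -28.8$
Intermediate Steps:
$R = - \frac{1}{5}$ ($R = \frac{1}{-5} = - \frac{1}{5} \approx -0.2$)
$R \left(-36\right) \left(-4 - 0\right) = \left(- \frac{1}{5}\right) \left(-36\right) \left(-4 - 0\right) = \frac{36 \left(-4 + 0\right)}{5} = \frac{36}{5} \left(-4\right) = - \frac{144}{5}$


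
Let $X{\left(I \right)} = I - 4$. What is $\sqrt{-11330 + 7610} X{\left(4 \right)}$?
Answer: $0$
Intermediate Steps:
$X{\left(I \right)} = -4 + I$
$\sqrt{-11330 + 7610} X{\left(4 \right)} = \sqrt{-11330 + 7610} \left(-4 + 4\right) = \sqrt{-3720} \cdot 0 = 2 i \sqrt{930} \cdot 0 = 0$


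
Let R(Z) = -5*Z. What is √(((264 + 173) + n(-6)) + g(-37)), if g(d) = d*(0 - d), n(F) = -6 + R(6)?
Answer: 22*I*√2 ≈ 31.113*I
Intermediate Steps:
n(F) = -36 (n(F) = -6 - 5*6 = -6 - 30 = -36)
g(d) = -d² (g(d) = d*(-d) = -d²)
√(((264 + 173) + n(-6)) + g(-37)) = √(((264 + 173) - 36) - 1*(-37)²) = √((437 - 36) - 1*1369) = √(401 - 1369) = √(-968) = 22*I*√2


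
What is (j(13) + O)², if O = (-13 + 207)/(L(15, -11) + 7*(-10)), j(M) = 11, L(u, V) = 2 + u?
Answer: 151321/2809 ≈ 53.870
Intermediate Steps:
O = -194/53 (O = (-13 + 207)/((2 + 15) + 7*(-10)) = 194/(17 - 70) = 194/(-53) = 194*(-1/53) = -194/53 ≈ -3.6604)
(j(13) + O)² = (11 - 194/53)² = (389/53)² = 151321/2809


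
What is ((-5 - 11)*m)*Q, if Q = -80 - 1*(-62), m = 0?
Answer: 0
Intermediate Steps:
Q = -18 (Q = -80 + 62 = -18)
((-5 - 11)*m)*Q = ((-5 - 11)*0)*(-18) = -16*0*(-18) = 0*(-18) = 0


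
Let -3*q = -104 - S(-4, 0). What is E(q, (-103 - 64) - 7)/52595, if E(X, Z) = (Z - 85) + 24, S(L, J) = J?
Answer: -47/10519 ≈ -0.0044681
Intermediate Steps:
q = 104/3 (q = -(-104 - 1*0)/3 = -(-104 + 0)/3 = -1/3*(-104) = 104/3 ≈ 34.667)
E(X, Z) = -61 + Z (E(X, Z) = (-85 + Z) + 24 = -61 + Z)
E(q, (-103 - 64) - 7)/52595 = (-61 + ((-103 - 64) - 7))/52595 = (-61 + (-167 - 7))*(1/52595) = (-61 - 174)*(1/52595) = -235*1/52595 = -47/10519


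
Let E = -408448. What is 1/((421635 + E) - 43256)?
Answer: -1/30069 ≈ -3.3257e-5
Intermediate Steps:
1/((421635 + E) - 43256) = 1/((421635 - 408448) - 43256) = 1/(13187 - 43256) = 1/(-30069) = -1/30069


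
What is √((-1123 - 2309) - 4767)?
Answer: 3*I*√911 ≈ 90.548*I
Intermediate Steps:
√((-1123 - 2309) - 4767) = √(-3432 - 4767) = √(-8199) = 3*I*√911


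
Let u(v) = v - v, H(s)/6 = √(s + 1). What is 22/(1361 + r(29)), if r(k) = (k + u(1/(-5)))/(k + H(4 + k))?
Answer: 954107/58929075 - 319*√34/58929075 ≈ 0.016159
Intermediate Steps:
H(s) = 6*√(1 + s) (H(s) = 6*√(s + 1) = 6*√(1 + s))
u(v) = 0
r(k) = k/(k + 6*√(5 + k)) (r(k) = (k + 0)/(k + 6*√(1 + (4 + k))) = k/(k + 6*√(5 + k)))
22/(1361 + r(29)) = 22/(1361 + 29/(29 + 6*√(5 + 29))) = 22/(1361 + 29/(29 + 6*√34))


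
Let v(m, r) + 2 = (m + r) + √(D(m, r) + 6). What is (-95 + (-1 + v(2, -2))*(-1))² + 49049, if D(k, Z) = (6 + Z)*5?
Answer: 57539 + 184*√26 ≈ 58477.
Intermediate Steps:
D(k, Z) = 30 + 5*Z
v(m, r) = -2 + m + r + √(36 + 5*r) (v(m, r) = -2 + ((m + r) + √((30 + 5*r) + 6)) = -2 + ((m + r) + √(36 + 5*r)) = -2 + (m + r + √(36 + 5*r)) = -2 + m + r + √(36 + 5*r))
(-95 + (-1 + v(2, -2))*(-1))² + 49049 = (-95 + (-1 + (-2 + 2 - 2 + √(36 + 5*(-2))))*(-1))² + 49049 = (-95 + (-1 + (-2 + 2 - 2 + √(36 - 10)))*(-1))² + 49049 = (-95 + (-1 + (-2 + 2 - 2 + √26))*(-1))² + 49049 = (-95 + (-1 + (-2 + √26))*(-1))² + 49049 = (-95 + (-3 + √26)*(-1))² + 49049 = (-95 + (3 - √26))² + 49049 = (-92 - √26)² + 49049 = 49049 + (-92 - √26)²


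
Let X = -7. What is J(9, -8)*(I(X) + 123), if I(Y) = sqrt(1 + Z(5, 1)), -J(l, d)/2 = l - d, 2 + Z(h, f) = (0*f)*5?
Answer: -4182 - 34*I ≈ -4182.0 - 34.0*I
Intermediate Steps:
Z(h, f) = -2 (Z(h, f) = -2 + (0*f)*5 = -2 + 0*5 = -2 + 0 = -2)
J(l, d) = -2*l + 2*d (J(l, d) = -2*(l - d) = -2*l + 2*d)
I(Y) = I (I(Y) = sqrt(1 - 2) = sqrt(-1) = I)
J(9, -8)*(I(X) + 123) = (-2*9 + 2*(-8))*(I + 123) = (-18 - 16)*(123 + I) = -34*(123 + I) = -4182 - 34*I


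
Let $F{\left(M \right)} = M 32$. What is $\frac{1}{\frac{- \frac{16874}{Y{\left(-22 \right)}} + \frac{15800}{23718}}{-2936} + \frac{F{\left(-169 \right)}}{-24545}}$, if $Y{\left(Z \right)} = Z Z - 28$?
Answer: $\frac{64950238330080}{15114361200437} \approx 4.2973$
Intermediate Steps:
$F{\left(M \right)} = 32 M$
$Y{\left(Z \right)} = -28 + Z^{2}$ ($Y{\left(Z \right)} = Z^{2} - 28 = -28 + Z^{2}$)
$\frac{1}{\frac{- \frac{16874}{Y{\left(-22 \right)}} + \frac{15800}{23718}}{-2936} + \frac{F{\left(-169 \right)}}{-24545}} = \frac{1}{\frac{- \frac{16874}{-28 + \left(-22\right)^{2}} + \frac{15800}{23718}}{-2936} + \frac{32 \left(-169\right)}{-24545}} = \frac{1}{\left(- \frac{16874}{-28 + 484} + 15800 \cdot \frac{1}{23718}\right) \left(- \frac{1}{2936}\right) - - \frac{5408}{24545}} = \frac{1}{\left(- \frac{16874}{456} + \frac{7900}{11859}\right) \left(- \frac{1}{2936}\right) + \frac{5408}{24545}} = \frac{1}{\left(\left(-16874\right) \frac{1}{456} + \frac{7900}{11859}\right) \left(- \frac{1}{2936}\right) + \frac{5408}{24545}} = \frac{1}{\left(- \frac{8437}{228} + \frac{7900}{11859}\right) \left(- \frac{1}{2936}\right) + \frac{5408}{24545}} = \frac{1}{\left(- \frac{32751061}{901284}\right) \left(- \frac{1}{2936}\right) + \frac{5408}{24545}} = \frac{1}{\frac{32751061}{2646169824} + \frac{5408}{24545}} = \frac{1}{\frac{15114361200437}{64950238330080}} = \frac{64950238330080}{15114361200437}$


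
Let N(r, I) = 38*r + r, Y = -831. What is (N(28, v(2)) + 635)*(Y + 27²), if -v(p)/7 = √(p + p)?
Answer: -176154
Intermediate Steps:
v(p) = -7*√2*√p (v(p) = -7*√(p + p) = -7*√2*√p)
N(r, I) = 39*r
(N(28, v(2)) + 635)*(Y + 27²) = (39*28 + 635)*(-831 + 27²) = (1092 + 635)*(-831 + 729) = 1727*(-102) = -176154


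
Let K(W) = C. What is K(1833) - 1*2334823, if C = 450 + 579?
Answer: -2333794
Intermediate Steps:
C = 1029
K(W) = 1029
K(1833) - 1*2334823 = 1029 - 1*2334823 = 1029 - 2334823 = -2333794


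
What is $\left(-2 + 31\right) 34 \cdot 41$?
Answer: $40426$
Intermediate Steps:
$\left(-2 + 31\right) 34 \cdot 41 = 29 \cdot 34 \cdot 41 = 986 \cdot 41 = 40426$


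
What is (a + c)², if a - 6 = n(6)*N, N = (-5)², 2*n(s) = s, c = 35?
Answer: 13456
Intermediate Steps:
n(s) = s/2
N = 25
a = 81 (a = 6 + ((½)*6)*25 = 6 + 3*25 = 6 + 75 = 81)
(a + c)² = (81 + 35)² = 116² = 13456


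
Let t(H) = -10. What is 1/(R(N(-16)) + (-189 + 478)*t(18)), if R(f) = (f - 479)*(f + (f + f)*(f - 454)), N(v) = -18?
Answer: -1/8438968 ≈ -1.1850e-7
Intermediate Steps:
R(f) = (-479 + f)*(f + 2*f*(-454 + f)) (R(f) = (-479 + f)*(f + (2*f)*(-454 + f)) = (-479 + f)*(f + 2*f*(-454 + f)))
1/(R(N(-16)) + (-189 + 478)*t(18)) = 1/(-18*(434453 - 1865*(-18) + 2*(-18)**2) + (-189 + 478)*(-10)) = 1/(-18*(434453 + 33570 + 2*324) + 289*(-10)) = 1/(-18*(434453 + 33570 + 648) - 2890) = 1/(-18*468671 - 2890) = 1/(-8436078 - 2890) = 1/(-8438968) = -1/8438968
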